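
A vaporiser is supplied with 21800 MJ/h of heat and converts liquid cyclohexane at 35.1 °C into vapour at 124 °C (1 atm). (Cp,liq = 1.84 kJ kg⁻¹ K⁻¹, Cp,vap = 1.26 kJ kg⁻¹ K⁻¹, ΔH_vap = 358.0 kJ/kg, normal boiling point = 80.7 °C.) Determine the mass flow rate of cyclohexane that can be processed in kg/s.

ṁ = 12.2 kg/s

Δh = 1.84×(80.7−35.1) + 358.0 + 1.26×(124−80.7) = 496.46 kJ/kg
Q = 21800 MJ/h = 6055.6 kJ/s = 6055.6 kJ/s
ṁ = Q/Δh = 6055.6 / 496.46 = 12.197 kg/s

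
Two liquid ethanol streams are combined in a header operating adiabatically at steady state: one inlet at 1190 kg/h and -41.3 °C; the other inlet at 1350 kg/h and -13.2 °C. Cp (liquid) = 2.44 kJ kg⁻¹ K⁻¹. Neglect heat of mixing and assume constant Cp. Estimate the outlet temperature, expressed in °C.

Energy balance with Q = 0: Σ ṁᵢCp,ᵢ(T_out − Tᵢ) = 0
Σ ṁᵢCp,ᵢTᵢ = 1190×2.44×-41.3 + 1350×2.44×-13.2 = -163400
Σ ṁᵢCp,ᵢ = 1190×2.44 + 1350×2.44 = 6197.6
T_out = -163400 / 6197.6 = -26.365 °C

T_out = -26.4 °C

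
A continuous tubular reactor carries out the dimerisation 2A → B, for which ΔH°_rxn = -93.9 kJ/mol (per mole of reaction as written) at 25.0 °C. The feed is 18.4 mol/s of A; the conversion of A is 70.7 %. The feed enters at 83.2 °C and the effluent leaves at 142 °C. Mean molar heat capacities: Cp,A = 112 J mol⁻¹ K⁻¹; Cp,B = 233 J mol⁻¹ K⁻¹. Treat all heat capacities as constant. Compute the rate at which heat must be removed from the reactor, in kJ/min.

Extent of reaction ξ = 0.707 × 18.4 / 2 = 6.5044 mol/s
Reaction term: ξ·ΔH°_rxn = 6.5044 × -93.9 = -610.76 kJ/s
Sensible, feed 83.2→25 °C: -119.94 kJ/s
Outlet flows (mol/s): A 5.3912, B 6.5044
Sensible, products 25→142 °C: 247.96 kJ/s
Q = ΔH = -482.74 kJ/s = -482.74 kW
Heat removed = 28964 kJ/min

Q_out = 29000 kJ/min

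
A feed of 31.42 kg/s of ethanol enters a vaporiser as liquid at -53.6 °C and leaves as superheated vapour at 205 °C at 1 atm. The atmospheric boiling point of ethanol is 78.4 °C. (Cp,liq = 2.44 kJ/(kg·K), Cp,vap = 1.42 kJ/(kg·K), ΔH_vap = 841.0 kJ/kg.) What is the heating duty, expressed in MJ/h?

liquid -53.6→78.4 °C: 322.08 kJ/kg
vaporisation at 78.4 °C: 841 kJ/kg
vapour 78.4→205 °C: 179.77 kJ/kg
Δh = 322.08 + 841 + 179.77 = 1342.9 kJ/kg
Q = ṁ·Δh = 31.42 kg/s × 1342.9 kJ/kg = 42192 kJ/s
|Q| = 42192 kW = 151890 MJ/h

Q = 152000 MJ/h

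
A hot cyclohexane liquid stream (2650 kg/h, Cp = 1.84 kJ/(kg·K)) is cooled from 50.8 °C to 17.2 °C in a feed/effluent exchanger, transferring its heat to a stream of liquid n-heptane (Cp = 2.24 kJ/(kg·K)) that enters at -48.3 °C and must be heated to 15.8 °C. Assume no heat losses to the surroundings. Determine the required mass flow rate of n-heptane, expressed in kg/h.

Heat released by hot stream: Q = 2650 × 1.84 × (50.8 − 17.2) = 163830 kJ/h
Energy balance on cold side (adiabatic exchanger): Q = ṁ_c·Cp_c·(T_c,out − T_c,in)
ṁ_c = 163830 / [2.24 × (15.8 − -48.3)] = 1141 kg/h

ṁ_c = 1140 kg/h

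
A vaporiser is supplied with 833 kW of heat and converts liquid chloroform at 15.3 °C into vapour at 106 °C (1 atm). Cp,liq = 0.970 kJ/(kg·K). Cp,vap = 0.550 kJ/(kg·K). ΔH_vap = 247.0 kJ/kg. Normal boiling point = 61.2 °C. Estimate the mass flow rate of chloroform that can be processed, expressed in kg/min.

ṁ = 158 kg/min

Δh = 0.970×(61.2−15.3) + 247.0 + 0.550×(106−61.2) = 316.16 kJ/kg
Q = 833 kW = 833 kJ/s = 49980 kJ/min
ṁ = Q/Δh = 49980 / 316.16 = 158.08 kg/min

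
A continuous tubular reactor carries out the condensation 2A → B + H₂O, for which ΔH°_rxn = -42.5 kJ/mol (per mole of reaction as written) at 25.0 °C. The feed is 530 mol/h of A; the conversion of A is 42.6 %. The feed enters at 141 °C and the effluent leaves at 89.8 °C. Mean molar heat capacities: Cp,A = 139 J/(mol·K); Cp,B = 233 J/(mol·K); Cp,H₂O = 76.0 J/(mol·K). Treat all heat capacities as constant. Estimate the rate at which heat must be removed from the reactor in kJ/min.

Q_out = 139 kJ/min

Extent of reaction ξ = 0.426 × 530 / 2 = 112.89 mol/h
Reaction term: ξ·ΔH°_rxn = 112.89 × -42.5 = -4797.8 kJ/h
Sensible, feed 141→25 °C: -8545.7 kJ/h
Outlet flows (mol/h): A 304.22, B 112.89, H₂O 112.89
Sensible, products 25→89.8 °C: 5000.6 kJ/h
Q = ΔH = -8343 kJ/h = -2.3175 kW
Heat removed = 139.05 kJ/min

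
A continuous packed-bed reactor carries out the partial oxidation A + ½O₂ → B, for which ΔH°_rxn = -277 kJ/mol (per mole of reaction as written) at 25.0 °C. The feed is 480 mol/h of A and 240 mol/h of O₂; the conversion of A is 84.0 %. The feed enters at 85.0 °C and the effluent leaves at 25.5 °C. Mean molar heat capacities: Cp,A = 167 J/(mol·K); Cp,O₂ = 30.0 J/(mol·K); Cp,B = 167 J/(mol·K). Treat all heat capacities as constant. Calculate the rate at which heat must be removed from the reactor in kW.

Extent of reaction ξ = 0.840 × 480 = 403.2 mol/h
Reaction term: ξ·ΔH°_rxn = 403.2 × -277 = -111690 kJ/h
Sensible, feed 85.0→25 °C: -5241.6 kJ/h
Outlet flows (mol/h): A 76.8, O₂ 38.4, B 403.2
Sensible, products 25→25.5 °C: 40.656 kJ/h
Q = ΔH = -116890 kJ/h = -32.469 kW
Heat removed = 32.469 kW

Q_out = 32.5 kW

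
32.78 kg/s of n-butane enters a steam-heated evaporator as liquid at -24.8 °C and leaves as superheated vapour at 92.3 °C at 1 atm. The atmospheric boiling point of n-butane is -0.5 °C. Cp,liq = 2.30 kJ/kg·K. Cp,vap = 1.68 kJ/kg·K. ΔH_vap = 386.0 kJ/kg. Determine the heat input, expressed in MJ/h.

Q = 70500 MJ/h

liquid -24.8→-0.5 °C: 55.89 kJ/kg
vaporisation at -0.5 °C: 386 kJ/kg
vapour -0.5→92.3 °C: 155.9 kJ/kg
Δh = 55.89 + 386 + 155.9 = 597.79 kJ/kg
Q = ṁ·Δh = 32.78 kg/s × 597.79 kJ/kg = 19596 kJ/s
|Q| = 19596 kW = 70544 MJ/h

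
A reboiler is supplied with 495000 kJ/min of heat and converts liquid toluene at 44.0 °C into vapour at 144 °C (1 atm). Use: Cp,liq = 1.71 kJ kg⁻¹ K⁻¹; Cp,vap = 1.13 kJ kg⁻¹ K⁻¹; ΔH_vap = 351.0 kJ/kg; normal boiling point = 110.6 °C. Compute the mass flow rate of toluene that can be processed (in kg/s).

Δh = 1.71×(110.6−44.0) + 351.0 + 1.13×(144−110.6) = 502.63 kJ/kg
Q = 495000 kJ/min = 8250 kJ/s = 8250 kJ/s
ṁ = Q/Δh = 8250 / 502.63 = 16.414 kg/s

ṁ = 16.4 kg/s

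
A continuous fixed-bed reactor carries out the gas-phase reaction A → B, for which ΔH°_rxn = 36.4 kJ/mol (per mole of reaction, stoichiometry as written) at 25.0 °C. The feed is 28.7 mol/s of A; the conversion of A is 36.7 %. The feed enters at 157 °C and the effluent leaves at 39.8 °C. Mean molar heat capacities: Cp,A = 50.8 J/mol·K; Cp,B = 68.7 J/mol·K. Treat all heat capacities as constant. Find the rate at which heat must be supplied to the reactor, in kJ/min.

Extent of reaction ξ = 0.367 × 28.7 = 10.533 mol/s
Reaction term: ξ·ΔH°_rxn = 10.533 × 36.4 = 383.4 kJ/s
Sensible, feed 157→25 °C: -192.45 kJ/s
Outlet flows (mol/s): A 18.167, B 10.533
Sensible, products 25→39.8 °C: 24.368 kJ/s
Q = ΔH = 215.32 kJ/s = 215.32 kW
Heat supplied = 12919 kJ/min

Q_in = 12900 kJ/min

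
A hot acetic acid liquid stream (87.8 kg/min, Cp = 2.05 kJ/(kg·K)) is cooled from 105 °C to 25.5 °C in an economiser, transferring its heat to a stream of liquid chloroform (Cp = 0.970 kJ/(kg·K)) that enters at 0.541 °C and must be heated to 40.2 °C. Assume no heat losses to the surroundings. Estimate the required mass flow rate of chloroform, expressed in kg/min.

ṁ_c = 372 kg/min

Heat released by hot stream: Q = 87.8 × 2.05 × (105 − 25.5) = 14309 kJ/min
Energy balance on cold side (adiabatic exchanger): Q = ṁ_c·Cp_c·(T_c,out − T_c,in)
ṁ_c = 14309 / [0.970 × (40.2 − 0.541)] = 371.96 kg/min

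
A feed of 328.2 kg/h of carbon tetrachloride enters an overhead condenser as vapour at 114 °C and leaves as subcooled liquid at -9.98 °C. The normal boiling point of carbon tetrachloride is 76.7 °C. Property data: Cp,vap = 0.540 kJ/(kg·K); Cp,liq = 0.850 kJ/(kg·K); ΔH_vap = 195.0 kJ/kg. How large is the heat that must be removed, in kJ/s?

vapour 114→76.7 °C: -20.142 kJ/kg
condensation at 76.7 °C: -195 kJ/kg
liquid 76.7→-9.98 °C: -73.678 kJ/kg
Δh = -20.142 + -195 + -73.678 = -288.82 kJ/kg
Q = ṁ·Δh = 328.2 kg/h × -288.82 kJ/kg = -94791 kJ/h
|Q| = 26.331 kW

Q_c = 26.3 kJ/s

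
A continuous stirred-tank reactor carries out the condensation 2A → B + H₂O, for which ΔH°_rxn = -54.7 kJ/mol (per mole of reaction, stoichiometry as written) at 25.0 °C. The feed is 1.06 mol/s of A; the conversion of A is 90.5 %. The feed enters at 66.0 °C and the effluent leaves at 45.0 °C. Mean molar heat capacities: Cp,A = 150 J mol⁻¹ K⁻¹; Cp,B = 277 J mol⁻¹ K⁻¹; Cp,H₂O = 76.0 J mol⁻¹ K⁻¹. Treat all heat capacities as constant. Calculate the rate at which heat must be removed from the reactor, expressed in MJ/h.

Q_out = 105 MJ/h

Extent of reaction ξ = 0.905 × 1.06 / 2 = 0.47965 mol/s
Reaction term: ξ·ΔH°_rxn = 0.47965 × -54.7 = -26.237 kJ/s
Sensible, feed 66.0→25 °C: -6.519 kJ/s
Outlet flows (mol/s): A 0.1007, B 0.47965, H₂O 0.47965
Sensible, products 25→45.0 °C: 3.6884 kJ/s
Q = ΔH = -29.067 kJ/s = -29.067 kW
Heat removed = 104.64 MJ/h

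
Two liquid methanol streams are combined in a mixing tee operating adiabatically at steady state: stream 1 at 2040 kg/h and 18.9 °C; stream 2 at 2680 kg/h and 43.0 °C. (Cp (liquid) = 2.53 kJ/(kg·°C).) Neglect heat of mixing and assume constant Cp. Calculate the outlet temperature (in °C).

T_out = 32.6 °C

Adiabatic, steady state ⇒ Σ ṁᵢCp,ᵢ(T_out − Tᵢ) = 0
Σ ṁᵢCp,ᵢTᵢ = 2040×2.53×18.9 + 2680×2.53×43.0 = 389100
Σ ṁᵢCp,ᵢ = 2040×2.53 + 2680×2.53 = 11942
T_out = 389100 / 11942 = 32.584 °C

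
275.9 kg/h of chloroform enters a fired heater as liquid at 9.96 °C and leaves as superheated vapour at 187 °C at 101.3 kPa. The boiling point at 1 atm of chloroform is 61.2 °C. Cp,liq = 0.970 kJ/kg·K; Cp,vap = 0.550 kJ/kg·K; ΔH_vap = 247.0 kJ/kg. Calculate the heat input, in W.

Q = 28000 W

liquid 9.96→61.2 °C: 49.703 kJ/kg
vaporisation at 61.2 °C: 247 kJ/kg
vapour 61.2→187 °C: 69.19 kJ/kg
Δh = 49.703 + 247 + 69.19 = 365.89 kJ/kg
Q = ṁ·Δh = 275.9 kg/h × 365.89 kJ/kg = 100950 kJ/h
|Q| = 28.042 kW = 28042 W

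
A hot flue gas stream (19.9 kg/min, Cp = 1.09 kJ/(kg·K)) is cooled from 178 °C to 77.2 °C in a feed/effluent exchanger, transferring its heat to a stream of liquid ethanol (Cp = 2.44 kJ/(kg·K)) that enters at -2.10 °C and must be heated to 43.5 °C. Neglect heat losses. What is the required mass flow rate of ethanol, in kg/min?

ṁ_c = 19.7 kg/min

Heat released by hot stream: Q = 19.9 × 1.09 × (178 − 77.2) = 2186.5 kJ/min
Energy balance on cold side (adiabatic exchanger): Q = ṁ_c·Cp_c·(T_c,out − T_c,in)
ṁ_c = 2186.5 / [2.44 × (43.5 − -2.10)] = 19.651 kg/min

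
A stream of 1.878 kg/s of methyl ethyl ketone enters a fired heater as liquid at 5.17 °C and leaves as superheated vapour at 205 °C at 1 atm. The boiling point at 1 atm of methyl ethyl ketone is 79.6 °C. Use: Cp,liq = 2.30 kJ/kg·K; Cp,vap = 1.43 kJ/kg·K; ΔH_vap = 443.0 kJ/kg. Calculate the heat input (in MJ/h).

Q = 5360 MJ/h

liquid 5.17→79.6 °C: 171.19 kJ/kg
vaporisation at 79.6 °C: 443 kJ/kg
vapour 79.6→205 °C: 179.32 kJ/kg
Δh = 171.19 + 443 + 179.32 = 793.51 kJ/kg
Q = ṁ·Δh = 1.878 kg/s × 793.51 kJ/kg = 1490.2 kJ/s
|Q| = 1490.2 kW = 5364.8 MJ/h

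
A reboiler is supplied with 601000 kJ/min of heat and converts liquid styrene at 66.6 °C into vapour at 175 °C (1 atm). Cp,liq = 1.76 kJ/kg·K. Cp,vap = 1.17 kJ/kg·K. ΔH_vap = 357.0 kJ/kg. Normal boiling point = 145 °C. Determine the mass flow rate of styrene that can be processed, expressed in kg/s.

Δh = 1.76×(145−66.6) + 357.0 + 1.17×(175−145) = 530.08 kJ/kg
Q = 601000 kJ/min = 10017 kJ/s = 10017 kJ/s
ṁ = Q/Δh = 10017 / 530.08 = 18.896 kg/s

ṁ = 18.9 kg/s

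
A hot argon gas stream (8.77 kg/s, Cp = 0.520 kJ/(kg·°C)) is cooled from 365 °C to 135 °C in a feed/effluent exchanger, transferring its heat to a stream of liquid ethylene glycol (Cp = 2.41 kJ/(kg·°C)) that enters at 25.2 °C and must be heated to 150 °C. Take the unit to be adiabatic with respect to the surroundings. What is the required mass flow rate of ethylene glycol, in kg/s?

Heat released by hot stream: Q = 8.77 × 0.520 × (365 − 135) = 1048.9 kJ/s
Energy balance on cold side (adiabatic exchanger): Q = ṁ_c·Cp_c·(T_c,out − T_c,in)
ṁ_c = 1048.9 / [2.41 × (150 − 25.2)] = 3.4874 kg/s

ṁ_c = 3.49 kg/s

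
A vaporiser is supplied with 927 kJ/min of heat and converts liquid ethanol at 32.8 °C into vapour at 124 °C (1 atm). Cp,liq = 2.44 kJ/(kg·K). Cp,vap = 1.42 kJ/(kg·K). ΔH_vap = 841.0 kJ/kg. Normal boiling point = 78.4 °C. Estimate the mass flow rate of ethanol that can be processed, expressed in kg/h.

Δh = 2.44×(78.4−32.8) + 841.0 + 1.42×(124−78.4) = 1017 kJ/kg
Q = 927 kJ/min = 15.45 kJ/s = 55620 kJ/h
ṁ = Q/Δh = 55620 / 1017 = 54.689 kg/h

ṁ = 54.7 kg/h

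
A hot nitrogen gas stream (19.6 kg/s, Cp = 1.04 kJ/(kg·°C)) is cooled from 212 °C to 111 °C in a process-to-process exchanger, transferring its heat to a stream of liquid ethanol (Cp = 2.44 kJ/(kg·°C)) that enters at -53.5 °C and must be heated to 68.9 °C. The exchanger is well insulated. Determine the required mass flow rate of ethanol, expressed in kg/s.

ṁ_c = 6.89 kg/s

Heat released by hot stream: Q = 19.6 × 1.04 × (212 − 111) = 2058.8 kJ/s
Energy balance on cold side (adiabatic exchanger): Q = ṁ_c·Cp_c·(T_c,out − T_c,in)
ṁ_c = 2058.8 / [2.44 × (68.9 − -53.5)] = 6.8935 kg/s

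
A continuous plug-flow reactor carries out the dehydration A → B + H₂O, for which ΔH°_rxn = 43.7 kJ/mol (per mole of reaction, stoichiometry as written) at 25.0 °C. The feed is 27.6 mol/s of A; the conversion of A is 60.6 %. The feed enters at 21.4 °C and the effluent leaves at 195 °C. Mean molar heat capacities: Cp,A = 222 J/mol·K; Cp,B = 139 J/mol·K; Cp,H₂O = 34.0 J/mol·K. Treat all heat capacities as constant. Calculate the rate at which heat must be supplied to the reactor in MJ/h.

Q_in = 5960 MJ/h

Extent of reaction ξ = 0.606 × 27.6 = 16.726 mol/s
Reaction term: ξ·ΔH°_rxn = 16.726 × 43.7 = 730.91 kJ/s
Sensible, feed 21.4→25 °C: 22.058 kJ/s
Outlet flows (mol/s): A 10.874, B 16.726, H₂O 16.726
Sensible, products 25→195 °C: 902.3 kJ/s
Q = ΔH = 1655.3 kJ/s = 1655.3 kW
Heat supplied = 5959 MJ/h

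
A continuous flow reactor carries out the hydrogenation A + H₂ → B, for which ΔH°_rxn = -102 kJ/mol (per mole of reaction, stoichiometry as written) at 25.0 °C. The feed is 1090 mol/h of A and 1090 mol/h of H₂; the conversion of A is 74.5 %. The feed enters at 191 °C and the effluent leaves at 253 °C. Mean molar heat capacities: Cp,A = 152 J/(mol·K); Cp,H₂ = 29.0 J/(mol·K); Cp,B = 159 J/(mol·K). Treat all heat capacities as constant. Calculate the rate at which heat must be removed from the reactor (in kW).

Extent of reaction ξ = 0.745 × 1090 = 812.05 mol/h
Reaction term: ξ·ΔH°_rxn = 812.05 × -102 = -82829 kJ/h
Sensible, feed 191→25 °C: -32750 kJ/h
Outlet flows (mol/h): A 277.95, H₂ 277.95, B 812.05
Sensible, products 25→253 °C: 40909 kJ/h
Q = ΔH = -74670 kJ/h = -20.742 kW
Heat removed = 20.742 kW

Q_out = 20.7 kW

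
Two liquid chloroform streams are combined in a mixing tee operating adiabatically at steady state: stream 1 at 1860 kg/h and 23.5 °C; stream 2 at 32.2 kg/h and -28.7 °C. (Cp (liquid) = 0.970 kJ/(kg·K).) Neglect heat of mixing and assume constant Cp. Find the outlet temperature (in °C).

T_out = 22.6 °C

Energy balance with Q = 0: Σ ṁᵢCp,ᵢ(T_out − Tᵢ) = 0
Σ ṁᵢCp,ᵢTᵢ = 1860×0.970×23.5 + 32.2×0.970×-28.7 = 41502
Σ ṁᵢCp,ᵢ = 1860×0.970 + 32.2×0.970 = 1835.4
T_out = 41502 / 1835.4 = 22.612 °C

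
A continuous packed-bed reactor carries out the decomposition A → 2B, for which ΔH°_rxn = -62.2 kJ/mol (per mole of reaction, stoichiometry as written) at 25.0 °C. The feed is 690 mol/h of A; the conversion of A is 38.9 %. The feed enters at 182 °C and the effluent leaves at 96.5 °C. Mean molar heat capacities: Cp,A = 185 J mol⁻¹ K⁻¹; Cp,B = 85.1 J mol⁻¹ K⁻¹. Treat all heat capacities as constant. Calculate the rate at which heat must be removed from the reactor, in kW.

Q_out = 7.75 kW

Extent of reaction ξ = 0.389 × 690 = 268.41 mol/h
Reaction term: ξ·ΔH°_rxn = 268.41 × -62.2 = -16695 kJ/h
Sensible, feed 182→25 °C: -20041 kJ/h
Outlet flows (mol/h): A 421.59, B 536.82
Sensible, products 25→96.5 °C: 8842.9 kJ/h
Q = ΔH = -27893 kJ/h = -7.7481 kW
Heat removed = 7.7481 kW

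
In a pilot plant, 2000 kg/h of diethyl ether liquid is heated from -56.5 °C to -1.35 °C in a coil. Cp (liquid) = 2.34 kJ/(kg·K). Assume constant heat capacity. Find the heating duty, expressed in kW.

Q = ṁ·Cp·ΔT = 2000 × 2.34 × (-1.35 − -56.5) = 258100 kJ/h
Converting: 258100 / 3600 s = 71.695 kW

Q = 71.7 kW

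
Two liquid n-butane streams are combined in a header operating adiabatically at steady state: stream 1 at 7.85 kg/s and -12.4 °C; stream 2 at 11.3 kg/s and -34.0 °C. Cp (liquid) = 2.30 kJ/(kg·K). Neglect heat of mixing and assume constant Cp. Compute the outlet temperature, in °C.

T_out = -25.1 °C

Energy balance with Q = 0: Σ ṁᵢCp,ᵢ(T_out − Tᵢ) = 0
T_out = Σ ṁᵢCp,ᵢTᵢ / Σ ṁᵢCp,ᵢ
      = -1107.5 / 44.045 = -25.146 °C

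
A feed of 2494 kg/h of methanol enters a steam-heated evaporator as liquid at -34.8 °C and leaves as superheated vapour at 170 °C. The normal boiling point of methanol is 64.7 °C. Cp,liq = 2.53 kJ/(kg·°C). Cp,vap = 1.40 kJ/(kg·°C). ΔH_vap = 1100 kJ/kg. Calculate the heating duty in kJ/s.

Q = 1040 kJ/s

liquid -34.8→64.7 °C: 251.73 kJ/kg
vaporisation at 64.7 °C: 1100 kJ/kg
vapour 64.7→170 °C: 147.42 kJ/kg
Δh = 251.73 + 1100 + 147.42 = 1499.2 kJ/kg
Q = ṁ·Δh = 2494 kg/h × 1499.2 kJ/kg = 3.7389e+06 kJ/h
|Q| = 1038.6 kW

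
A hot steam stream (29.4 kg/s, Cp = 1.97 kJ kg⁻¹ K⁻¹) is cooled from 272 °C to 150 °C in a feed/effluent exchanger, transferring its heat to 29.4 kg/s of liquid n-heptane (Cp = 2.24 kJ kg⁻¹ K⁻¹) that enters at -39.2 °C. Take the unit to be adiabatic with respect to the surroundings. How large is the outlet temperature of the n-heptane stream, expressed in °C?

T_c,out = 68.1 °C

Heat released by hot stream: Q = 29.4 × 1.97 × (272 − 150) = 7066 kJ/s
Energy balance on cold side (adiabatic exchanger): Q = ṁ_c·Cp_c·(T_c,out − T_c,in)
T_c,out = -39.2 + 7066/(29.4 × 2.24) = 68.095 °C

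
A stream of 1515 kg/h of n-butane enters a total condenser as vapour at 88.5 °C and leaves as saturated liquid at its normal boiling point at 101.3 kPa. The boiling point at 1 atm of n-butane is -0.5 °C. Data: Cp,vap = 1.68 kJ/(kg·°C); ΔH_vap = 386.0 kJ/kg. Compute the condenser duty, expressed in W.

Q_c = 225000 W

vapour 88.5→-0.5 °C: -149.52 kJ/kg
condensation at -0.5 °C: -386 kJ/kg
Δh = -149.52 + -386 = -535.52 kJ/kg
Q = ṁ·Δh = 1515 kg/h × -535.52 kJ/kg = -811310 kJ/h
|Q| = 225.36 kW = 225360 W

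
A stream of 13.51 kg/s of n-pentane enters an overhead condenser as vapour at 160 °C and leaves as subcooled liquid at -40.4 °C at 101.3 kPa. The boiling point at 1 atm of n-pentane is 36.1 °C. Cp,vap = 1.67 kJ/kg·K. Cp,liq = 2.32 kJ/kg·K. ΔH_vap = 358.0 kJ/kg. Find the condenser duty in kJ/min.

vapour 160→36.1 °C: -206.91 kJ/kg
condensation at 36.1 °C: -358 kJ/kg
liquid 36.1→-40.4 °C: -177.48 kJ/kg
Δh = -206.91 + -358 + -177.48 = -742.39 kJ/kg
Q = ṁ·Δh = 13.51 kg/s × -742.39 kJ/kg = -10030 kJ/s
|Q| = 10030 kW = 601780 kJ/min

Q_c = 602000 kJ/min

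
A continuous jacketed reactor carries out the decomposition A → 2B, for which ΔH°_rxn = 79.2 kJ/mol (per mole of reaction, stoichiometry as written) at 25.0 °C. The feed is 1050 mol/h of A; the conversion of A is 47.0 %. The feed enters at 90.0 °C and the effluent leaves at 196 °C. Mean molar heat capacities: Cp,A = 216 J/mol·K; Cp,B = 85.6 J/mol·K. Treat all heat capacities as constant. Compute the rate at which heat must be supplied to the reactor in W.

Extent of reaction ξ = 0.470 × 1050 = 493.5 mol/h
Reaction term: ξ·ΔH°_rxn = 493.5 × 79.2 = 39085 kJ/h
Sensible, feed 90.0→25 °C: -14742 kJ/h
Outlet flows (mol/h): A 556.5, B 987
Sensible, products 25→196 °C: 35002 kJ/h
Q = ΔH = 59345 kJ/h = 16.485 kW
Heat supplied = 16485 W

Q_in = 16500 W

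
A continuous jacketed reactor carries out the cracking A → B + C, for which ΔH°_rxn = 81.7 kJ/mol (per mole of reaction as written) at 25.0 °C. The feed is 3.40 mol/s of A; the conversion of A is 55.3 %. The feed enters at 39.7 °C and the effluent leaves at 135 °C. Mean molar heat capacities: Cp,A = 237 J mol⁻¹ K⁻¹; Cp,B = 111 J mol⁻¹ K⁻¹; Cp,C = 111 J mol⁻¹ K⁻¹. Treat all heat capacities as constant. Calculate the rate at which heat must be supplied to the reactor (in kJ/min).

Q_in = 13600 kJ/min

Extent of reaction ξ = 0.553 × 3.40 = 1.8802 mol/s
Reaction term: ξ·ΔH°_rxn = 1.8802 × 81.7 = 153.61 kJ/s
Sensible, feed 39.7→25 °C: -11.845 kJ/s
Outlet flows (mol/s): A 1.5198, B 1.8802, C 1.8802
Sensible, products 25→135 °C: 85.536 kJ/s
Q = ΔH = 227.3 kJ/s = 227.3 kW
Heat supplied = 13638 kJ/min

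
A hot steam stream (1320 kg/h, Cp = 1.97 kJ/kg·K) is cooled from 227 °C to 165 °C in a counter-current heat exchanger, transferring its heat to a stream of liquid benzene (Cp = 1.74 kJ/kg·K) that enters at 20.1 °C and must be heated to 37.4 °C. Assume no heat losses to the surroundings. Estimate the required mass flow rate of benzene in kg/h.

ṁ_c = 5360 kg/h

Heat released by hot stream: Q = 1320 × 1.97 × (227 − 165) = 161220 kJ/h
Energy balance on cold side (adiabatic exchanger): Q = ṁ_c·Cp_c·(T_c,out − T_c,in)
ṁ_c = 161220 / [1.74 × (37.4 − 20.1)] = 5355.9 kg/h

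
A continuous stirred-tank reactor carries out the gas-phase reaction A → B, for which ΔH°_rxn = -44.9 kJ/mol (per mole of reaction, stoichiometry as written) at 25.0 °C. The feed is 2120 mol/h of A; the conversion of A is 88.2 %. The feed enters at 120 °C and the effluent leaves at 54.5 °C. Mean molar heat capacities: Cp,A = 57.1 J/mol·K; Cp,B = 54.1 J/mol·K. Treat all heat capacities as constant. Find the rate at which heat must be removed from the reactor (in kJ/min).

Extent of reaction ξ = 0.882 × 2120 = 1869.8 mol/h
Reaction term: ξ·ΔH°_rxn = 1869.8 × -44.9 = -83956 kJ/h
Sensible, feed 120→25 °C: -11500 kJ/h
Outlet flows (mol/h): A 250.16, B 1869.8
Sensible, products 25→54.5 °C: 3405.6 kJ/h
Q = ΔH = -92050 kJ/h = -25.57 kW
Heat removed = 1534.2 kJ/min

Q_out = 1530 kJ/min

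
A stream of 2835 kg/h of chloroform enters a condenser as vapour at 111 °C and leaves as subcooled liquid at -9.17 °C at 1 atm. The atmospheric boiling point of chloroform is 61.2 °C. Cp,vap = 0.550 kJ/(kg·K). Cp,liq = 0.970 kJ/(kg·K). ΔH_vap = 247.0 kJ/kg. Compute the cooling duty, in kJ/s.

vapour 111→61.2 °C: -27.39 kJ/kg
condensation at 61.2 °C: -247 kJ/kg
liquid 61.2→-9.17 °C: -68.259 kJ/kg
Δh = -27.39 + -247 + -68.259 = -342.65 kJ/kg
Q = ṁ·Δh = 2835 kg/h × -342.65 kJ/kg = -971410 kJ/h
|Q| = 269.84 kW

Q_c = 270 kJ/s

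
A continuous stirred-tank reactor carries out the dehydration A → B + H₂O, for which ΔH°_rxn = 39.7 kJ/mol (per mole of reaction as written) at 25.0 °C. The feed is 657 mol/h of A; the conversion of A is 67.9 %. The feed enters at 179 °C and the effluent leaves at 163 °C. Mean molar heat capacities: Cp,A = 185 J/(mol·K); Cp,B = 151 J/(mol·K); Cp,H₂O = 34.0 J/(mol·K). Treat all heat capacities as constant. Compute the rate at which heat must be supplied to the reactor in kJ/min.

Q_in = 263 kJ/min

Extent of reaction ξ = 0.679 × 657 = 446.1 mol/h
Reaction term: ξ·ΔH°_rxn = 446.1 × 39.7 = 17710 kJ/h
Sensible, feed 179→25 °C: -18718 kJ/h
Outlet flows (mol/h): A 210.9, B 446.1, H₂O 446.1
Sensible, products 25→163 °C: 16773 kJ/h
Q = ΔH = 15766 kJ/h = 4.3793 kW
Heat supplied = 262.76 kJ/min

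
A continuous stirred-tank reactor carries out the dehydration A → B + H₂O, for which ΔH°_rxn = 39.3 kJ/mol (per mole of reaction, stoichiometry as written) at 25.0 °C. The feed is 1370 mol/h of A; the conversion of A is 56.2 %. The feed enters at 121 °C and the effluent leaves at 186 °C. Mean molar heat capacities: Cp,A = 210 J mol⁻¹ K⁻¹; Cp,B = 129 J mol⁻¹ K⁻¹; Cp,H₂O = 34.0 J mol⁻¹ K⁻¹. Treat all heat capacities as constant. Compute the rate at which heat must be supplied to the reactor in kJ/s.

Q_in = 12.0 kJ/s

Extent of reaction ξ = 0.562 × 1370 = 769.94 mol/h
Reaction term: ξ·ΔH°_rxn = 769.94 × 39.3 = 30259 kJ/h
Sensible, feed 121→25 °C: -27619 kJ/h
Outlet flows (mol/h): A 600.06, B 769.94, H₂O 769.94
Sensible, products 25→186 °C: 40494 kJ/h
Q = ΔH = 43133 kJ/h = 11.981 kW
Heat supplied = 11.981 kJ/s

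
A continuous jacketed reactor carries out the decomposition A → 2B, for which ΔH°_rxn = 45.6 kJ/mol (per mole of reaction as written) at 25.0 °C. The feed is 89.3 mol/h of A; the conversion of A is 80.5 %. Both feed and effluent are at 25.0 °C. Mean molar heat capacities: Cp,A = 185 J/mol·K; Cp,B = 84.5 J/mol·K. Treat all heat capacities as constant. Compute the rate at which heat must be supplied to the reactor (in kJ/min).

Q_in = 54.6 kJ/min

Extent of reaction ξ = 0.805 × 89.3 = 71.886 mol/h
Reaction term: ξ·ΔH°_rxn = 71.886 × 45.6 = 3278 kJ/h
Q = ΔH = 3278 kJ/h = 0.91056 kW
Heat supplied = 54.634 kJ/min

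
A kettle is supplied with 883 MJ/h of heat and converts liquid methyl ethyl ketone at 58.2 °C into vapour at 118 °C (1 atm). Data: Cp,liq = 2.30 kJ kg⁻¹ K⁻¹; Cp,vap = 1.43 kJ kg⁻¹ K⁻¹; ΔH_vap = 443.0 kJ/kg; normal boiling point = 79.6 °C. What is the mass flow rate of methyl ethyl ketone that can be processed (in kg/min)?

ṁ = 26.9 kg/min

Δh = 2.30×(79.6−58.2) + 443.0 + 1.43×(118−79.6) = 547.13 kJ/kg
Q = 883 MJ/h = 245.28 kJ/s = 14717 kJ/min
ṁ = Q/Δh = 14717 / 547.13 = 26.898 kg/min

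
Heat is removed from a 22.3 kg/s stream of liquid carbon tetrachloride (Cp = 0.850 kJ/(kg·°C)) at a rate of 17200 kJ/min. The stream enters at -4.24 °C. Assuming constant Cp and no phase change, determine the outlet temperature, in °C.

T_out = -19.4 °C

Q = 17200 kJ/min = 286.67 kJ/s
ΔT = Q/(ṁ·Cp) = 286.67/(22.3×0.850) = 15.124 K
T_out = -4.24 − 15.124 = -19.364 °C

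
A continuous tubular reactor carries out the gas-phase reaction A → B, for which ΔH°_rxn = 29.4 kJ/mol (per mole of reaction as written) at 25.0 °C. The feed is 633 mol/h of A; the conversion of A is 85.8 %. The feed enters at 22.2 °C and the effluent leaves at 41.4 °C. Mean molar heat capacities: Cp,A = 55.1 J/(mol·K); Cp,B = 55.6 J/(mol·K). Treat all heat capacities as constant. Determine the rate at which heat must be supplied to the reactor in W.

Q_in = 4620 W

Extent of reaction ξ = 0.858 × 633 = 543.11 mol/h
Reaction term: ξ·ΔH°_rxn = 543.11 × 29.4 = 15968 kJ/h
Sensible, feed 22.2→25 °C: 97.659 kJ/h
Outlet flows (mol/h): A 89.886, B 543.11
Sensible, products 25→41.4 °C: 576.46 kJ/h
Q = ΔH = 16642 kJ/h = 4.6227 kW
Heat supplied = 4622.7 W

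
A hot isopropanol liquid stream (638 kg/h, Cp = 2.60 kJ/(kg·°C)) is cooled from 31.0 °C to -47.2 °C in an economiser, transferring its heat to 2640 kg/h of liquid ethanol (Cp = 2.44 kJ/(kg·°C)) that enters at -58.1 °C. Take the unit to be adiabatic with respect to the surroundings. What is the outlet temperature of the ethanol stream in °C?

Heat released by hot stream: Q = 638 × 2.60 × (31.0 − -47.2) = 129720 kJ/h
Energy balance on cold side (adiabatic exchanger): Q = ṁ_c·Cp_c·(T_c,out − T_c,in)
T_c,out = -58.1 + 129720/(2640 × 2.44) = -37.962 °C

T_c,out = -38.0 °C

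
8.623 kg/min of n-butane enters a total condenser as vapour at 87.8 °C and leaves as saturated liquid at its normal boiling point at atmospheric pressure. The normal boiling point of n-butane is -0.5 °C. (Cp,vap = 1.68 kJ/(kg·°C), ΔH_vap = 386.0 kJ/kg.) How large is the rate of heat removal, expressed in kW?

Q_c = 76.8 kW

vapour 87.8→-0.5 °C: -148.34 kJ/kg
condensation at -0.5 °C: -386 kJ/kg
Δh = -148.34 + -386 = -534.34 kJ/kg
Q = ṁ·Δh = 8.623 kg/min × -534.34 kJ/kg = -4607.6 kJ/min
|Q| = 76.794 kW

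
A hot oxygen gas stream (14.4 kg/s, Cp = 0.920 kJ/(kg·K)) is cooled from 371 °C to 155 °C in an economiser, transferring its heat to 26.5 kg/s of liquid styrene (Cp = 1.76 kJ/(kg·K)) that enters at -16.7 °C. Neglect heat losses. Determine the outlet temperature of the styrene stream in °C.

T_c,out = 44.7 °C

Heat released by hot stream: Q = 14.4 × 0.920 × (371 − 155) = 2861.6 kJ/s
Energy balance on cold side (adiabatic exchanger): Q = ṁ_c·Cp_c·(T_c,out − T_c,in)
T_c,out = -16.7 + 2861.6/(26.5 × 1.76) = 44.654 °C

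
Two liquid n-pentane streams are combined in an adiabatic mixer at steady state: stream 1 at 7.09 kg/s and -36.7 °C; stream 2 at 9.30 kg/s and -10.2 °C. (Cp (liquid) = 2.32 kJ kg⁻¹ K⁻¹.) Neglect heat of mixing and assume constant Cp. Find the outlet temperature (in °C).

T_out = -21.7 °C

Adiabatic, steady state ⇒ Σ ṁᵢCp,ᵢ(T_out − Tᵢ) = 0
T_out = Σ ṁᵢCp,ᵢTᵢ / Σ ṁᵢCp,ᵢ
      = -823.75 / 38.025 = -21.663 °C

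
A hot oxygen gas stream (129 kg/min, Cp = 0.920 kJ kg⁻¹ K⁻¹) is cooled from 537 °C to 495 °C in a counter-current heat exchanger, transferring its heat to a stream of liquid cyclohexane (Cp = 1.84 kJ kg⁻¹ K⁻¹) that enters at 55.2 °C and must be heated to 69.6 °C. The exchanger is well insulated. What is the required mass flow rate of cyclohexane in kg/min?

Heat released by hot stream: Q = 129 × 0.920 × (537 − 495) = 4984.6 kJ/min
Energy balance on cold side (adiabatic exchanger): Q = ṁ_c·Cp_c·(T_c,out − T_c,in)
ṁ_c = 4984.6 / [1.84 × (69.6 − 55.2)] = 188.13 kg/min

ṁ_c = 188 kg/min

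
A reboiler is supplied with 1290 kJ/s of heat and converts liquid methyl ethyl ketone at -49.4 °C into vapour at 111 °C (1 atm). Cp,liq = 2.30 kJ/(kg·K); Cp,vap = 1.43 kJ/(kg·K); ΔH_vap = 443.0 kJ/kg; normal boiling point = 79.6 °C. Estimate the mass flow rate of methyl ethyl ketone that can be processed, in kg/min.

ṁ = 98.6 kg/min

Δh = 2.30×(79.6−-49.4) + 443.0 + 1.43×(111−79.6) = 784.6 kJ/kg
Q = 1290 kJ/s = 1290 kJ/s = 77400 kJ/min
ṁ = Q/Δh = 77400 / 784.6 = 98.649 kg/min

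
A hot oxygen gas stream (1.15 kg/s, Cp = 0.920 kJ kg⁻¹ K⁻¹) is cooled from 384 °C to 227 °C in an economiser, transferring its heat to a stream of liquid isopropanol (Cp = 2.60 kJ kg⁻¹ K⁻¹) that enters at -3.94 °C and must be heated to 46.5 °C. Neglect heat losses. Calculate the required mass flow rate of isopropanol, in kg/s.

Heat released by hot stream: Q = 1.15 × 0.920 × (384 − 227) = 166.11 kJ/s
Energy balance on cold side (adiabatic exchanger): Q = ṁ_c·Cp_c·(T_c,out − T_c,in)
ṁ_c = 166.11 / [2.60 × (46.5 − -3.94)] = 1.2666 kg/s

ṁ_c = 1.27 kg/s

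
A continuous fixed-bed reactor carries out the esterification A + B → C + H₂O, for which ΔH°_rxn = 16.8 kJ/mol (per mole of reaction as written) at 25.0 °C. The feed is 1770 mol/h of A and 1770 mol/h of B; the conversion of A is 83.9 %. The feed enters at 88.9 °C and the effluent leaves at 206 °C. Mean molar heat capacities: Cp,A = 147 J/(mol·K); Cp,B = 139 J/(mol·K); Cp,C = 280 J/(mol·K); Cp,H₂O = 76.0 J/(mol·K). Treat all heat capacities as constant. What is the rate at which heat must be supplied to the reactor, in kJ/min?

Extent of reaction ξ = 0.839 × 1770 = 1485 mol/h
Reaction term: ξ·ΔH°_rxn = 1485 × 16.8 = 24949 kJ/h
Sensible, feed 88.9→25 °C: -32347 kJ/h
Outlet flows (mol/h): A 284.97, B 284.97, C 1485, H₂O 1485
Sensible, products 25→206 °C: 110440 kJ/h
Q = ΔH = 103040 kJ/h = 28.623 kW
Heat supplied = 1717.4 kJ/min

Q_in = 1720 kJ/min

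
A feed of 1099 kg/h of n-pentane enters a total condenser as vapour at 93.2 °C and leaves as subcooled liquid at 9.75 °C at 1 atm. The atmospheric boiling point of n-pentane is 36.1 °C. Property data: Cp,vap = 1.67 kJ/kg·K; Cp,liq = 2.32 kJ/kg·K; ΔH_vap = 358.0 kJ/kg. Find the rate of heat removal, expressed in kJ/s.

Q_c = 157 kJ/s

vapour 93.2→36.1 °C: -95.357 kJ/kg
condensation at 36.1 °C: -358 kJ/kg
liquid 36.1→9.75 °C: -61.132 kJ/kg
Δh = -95.357 + -358 + -61.132 = -514.49 kJ/kg
Q = ṁ·Δh = 1099 kg/h × -514.49 kJ/kg = -565420 kJ/h
|Q| = 157.06 kW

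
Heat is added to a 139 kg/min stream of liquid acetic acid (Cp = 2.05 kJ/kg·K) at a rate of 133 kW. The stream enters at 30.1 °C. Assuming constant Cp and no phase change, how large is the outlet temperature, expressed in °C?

T_out = 58.1 °C

Q = 133 kW = 7980 kJ/min
ΔT = Q/(ṁ·Cp) = 7980/(139×2.05) = 28.005 K
T_out = 30.1 + 28.005 = 58.105 °C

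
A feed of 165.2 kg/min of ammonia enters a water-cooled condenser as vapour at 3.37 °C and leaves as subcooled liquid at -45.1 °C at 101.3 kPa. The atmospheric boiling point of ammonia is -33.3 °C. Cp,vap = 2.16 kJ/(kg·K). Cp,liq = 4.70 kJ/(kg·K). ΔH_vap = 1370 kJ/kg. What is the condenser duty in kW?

Q_c = 4140 kW

vapour 3.37→-33.3 °C: -79.207 kJ/kg
condensation at -33.3 °C: -1370 kJ/kg
liquid -33.3→-45.1 °C: -55.46 kJ/kg
Δh = -79.207 + -1370 + -55.46 = -1504.7 kJ/kg
Q = ṁ·Δh = 165.2 kg/min × -1504.7 kJ/kg = -248570 kJ/min
|Q| = 4142.9 kW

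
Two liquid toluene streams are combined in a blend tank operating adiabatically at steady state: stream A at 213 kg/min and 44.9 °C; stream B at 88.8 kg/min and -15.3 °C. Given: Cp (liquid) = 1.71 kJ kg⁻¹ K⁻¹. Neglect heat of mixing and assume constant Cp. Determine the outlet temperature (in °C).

T_out = 27.2 °C

No heat crosses the boundary, so H_out = H_in.
Σ ṁᵢCp,ᵢTᵢ = 213×1.71×44.9 + 88.8×1.71×-15.3 = 14031
Σ ṁᵢCp,ᵢ = 213×1.71 + 88.8×1.71 = 516.08
T_out = 14031 / 516.08 = 27.187 °C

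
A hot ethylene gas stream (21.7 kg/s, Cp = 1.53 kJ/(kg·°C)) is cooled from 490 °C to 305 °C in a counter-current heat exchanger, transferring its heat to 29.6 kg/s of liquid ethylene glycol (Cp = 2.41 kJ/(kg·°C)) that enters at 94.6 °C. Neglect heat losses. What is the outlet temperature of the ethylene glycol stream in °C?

Heat released by hot stream: Q = 21.7 × 1.53 × (490 − 305) = 6142.2 kJ/s
Energy balance on cold side (adiabatic exchanger): Q = ṁ_c·Cp_c·(T_c,out − T_c,in)
T_c,out = 94.6 + 6142.2/(29.6 × 2.41) = 180.7 °C

T_c,out = 181 °C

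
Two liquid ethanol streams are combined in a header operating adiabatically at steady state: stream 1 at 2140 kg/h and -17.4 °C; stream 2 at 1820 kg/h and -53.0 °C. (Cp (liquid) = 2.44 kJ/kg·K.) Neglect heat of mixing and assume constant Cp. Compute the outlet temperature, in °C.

T_out = -33.8 °C

Adiabatic, steady state ⇒ Σ ṁᵢCp,ᵢ(T_out − Tᵢ) = 0
T_out = Σ ṁᵢCp,ᵢTᵢ / Σ ṁᵢCp,ᵢ
      = -326220 / 9662.4 = -33.762 °C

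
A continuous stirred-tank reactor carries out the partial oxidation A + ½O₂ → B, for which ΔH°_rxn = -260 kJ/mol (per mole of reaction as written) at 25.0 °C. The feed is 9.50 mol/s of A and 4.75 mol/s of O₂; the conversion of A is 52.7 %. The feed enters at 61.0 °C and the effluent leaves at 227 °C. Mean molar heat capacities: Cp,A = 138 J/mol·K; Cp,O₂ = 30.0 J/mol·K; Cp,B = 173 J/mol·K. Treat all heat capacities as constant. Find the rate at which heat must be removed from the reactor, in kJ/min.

Extent of reaction ξ = 0.527 × 9.50 = 5.0065 mol/s
Reaction term: ξ·ΔH°_rxn = 5.0065 × -260 = -1301.7 kJ/s
Sensible, feed 61.0→25 °C: -52.326 kJ/s
Outlet flows (mol/s): A 4.4935, O₂ 2.2468, B 5.0065
Sensible, products 25→227 °C: 313.83 kJ/s
Q = ΔH = -1040.2 kJ/s = -1040.2 kW
Heat removed = 62411 kJ/min

Q_out = 62400 kJ/min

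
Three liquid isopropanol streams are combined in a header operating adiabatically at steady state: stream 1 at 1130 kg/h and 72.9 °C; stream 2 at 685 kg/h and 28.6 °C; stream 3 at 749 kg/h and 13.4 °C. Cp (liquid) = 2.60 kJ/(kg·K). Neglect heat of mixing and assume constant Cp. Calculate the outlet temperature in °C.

Energy balance with Q = 0: Σ ṁᵢCp,ᵢ(T_out − Tᵢ) = 0
T_out = Σ ṁᵢCp,ᵢTᵢ / Σ ṁᵢCp,ᵢ
      = 291210 / 6666.4 = 43.684 °C

T_out = 43.7 °C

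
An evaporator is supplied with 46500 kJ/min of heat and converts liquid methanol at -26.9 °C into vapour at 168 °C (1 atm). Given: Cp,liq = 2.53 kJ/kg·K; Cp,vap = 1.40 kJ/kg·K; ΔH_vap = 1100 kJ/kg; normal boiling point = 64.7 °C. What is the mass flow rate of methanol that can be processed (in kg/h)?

Δh = 2.53×(64.7−-26.9) + 1100 + 1.40×(168−64.7) = 1476.4 kJ/kg
Q = 46500 kJ/min = 775 kJ/s = 2.79e+06 kJ/h
ṁ = Q/Δh = 2.79e+06 / 1476.4 = 1889.8 kg/h

ṁ = 1890 kg/h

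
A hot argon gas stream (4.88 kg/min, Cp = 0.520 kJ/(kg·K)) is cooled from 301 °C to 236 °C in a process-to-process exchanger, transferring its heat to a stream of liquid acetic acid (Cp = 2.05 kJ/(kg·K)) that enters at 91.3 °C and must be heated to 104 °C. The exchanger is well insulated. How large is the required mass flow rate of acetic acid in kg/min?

ṁ_c = 6.34 kg/min

Heat released by hot stream: Q = 4.88 × 0.520 × (301 − 236) = 164.94 kJ/min
Energy balance on cold side (adiabatic exchanger): Q = ṁ_c·Cp_c·(T_c,out − T_c,in)
ṁ_c = 164.94 / [2.05 × (104 − 91.3)] = 6.3355 kg/min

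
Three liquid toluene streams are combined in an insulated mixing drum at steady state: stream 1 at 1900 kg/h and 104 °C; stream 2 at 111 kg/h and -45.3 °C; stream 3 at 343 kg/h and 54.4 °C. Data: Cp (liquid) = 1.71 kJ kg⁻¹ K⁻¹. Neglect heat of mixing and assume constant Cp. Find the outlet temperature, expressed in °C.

No heat crosses the boundary, so H_out = H_in.
T_out = Σ ṁᵢCp,ᵢTᵢ / Σ ṁᵢCp,ᵢ
      = 361200 / 4025.3 = 89.733 °C

T_out = 89.7 °C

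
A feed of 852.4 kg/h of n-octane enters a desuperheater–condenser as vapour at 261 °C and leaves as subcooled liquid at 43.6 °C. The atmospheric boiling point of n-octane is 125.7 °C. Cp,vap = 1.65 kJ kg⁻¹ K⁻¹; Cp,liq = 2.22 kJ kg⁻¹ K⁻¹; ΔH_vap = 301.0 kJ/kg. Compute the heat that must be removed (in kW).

Q_c = 167 kW

vapour 261→125.7 °C: -223.25 kJ/kg
condensation at 125.7 °C: -301 kJ/kg
liquid 125.7→43.6 °C: -182.26 kJ/kg
Δh = -223.25 + -301 + -182.26 = -706.51 kJ/kg
Q = ṁ·Δh = 852.4 kg/h × -706.51 kJ/kg = -602230 kJ/h
|Q| = 167.29 kW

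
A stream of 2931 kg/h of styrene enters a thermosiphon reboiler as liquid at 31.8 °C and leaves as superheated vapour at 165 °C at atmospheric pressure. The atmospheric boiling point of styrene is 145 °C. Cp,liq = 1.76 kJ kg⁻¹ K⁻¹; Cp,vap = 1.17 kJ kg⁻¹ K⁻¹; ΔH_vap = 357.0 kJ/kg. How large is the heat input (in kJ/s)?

liquid 31.8→145 °C: 199.23 kJ/kg
vaporisation at 145 °C: 357 kJ/kg
vapour 145→165 °C: 23.4 kJ/kg
Δh = 199.23 + 357 + 23.4 = 579.63 kJ/kg
Q = ṁ·Δh = 2931 kg/h × 579.63 kJ/kg = 1.6989e+06 kJ/h
|Q| = 471.92 kW

Q = 472 kJ/s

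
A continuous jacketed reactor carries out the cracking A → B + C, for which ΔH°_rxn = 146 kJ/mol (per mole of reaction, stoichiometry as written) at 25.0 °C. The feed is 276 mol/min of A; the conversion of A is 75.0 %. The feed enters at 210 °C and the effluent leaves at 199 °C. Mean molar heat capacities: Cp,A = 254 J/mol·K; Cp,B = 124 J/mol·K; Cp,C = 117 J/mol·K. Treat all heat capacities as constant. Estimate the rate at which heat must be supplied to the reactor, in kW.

Q_in = 483 kW

Extent of reaction ξ = 0.750 × 276 = 207 mol/min
Reaction term: ξ·ΔH°_rxn = 207 × 146 = 30222 kJ/min
Sensible, feed 210→25 °C: -12969 kJ/min
Outlet flows (mol/min): A 69, B 207, C 207
Sensible, products 25→199 °C: 11730 kJ/min
Q = ΔH = 28983 kJ/min = 483.04 kW
Heat supplied = 483.04 kW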